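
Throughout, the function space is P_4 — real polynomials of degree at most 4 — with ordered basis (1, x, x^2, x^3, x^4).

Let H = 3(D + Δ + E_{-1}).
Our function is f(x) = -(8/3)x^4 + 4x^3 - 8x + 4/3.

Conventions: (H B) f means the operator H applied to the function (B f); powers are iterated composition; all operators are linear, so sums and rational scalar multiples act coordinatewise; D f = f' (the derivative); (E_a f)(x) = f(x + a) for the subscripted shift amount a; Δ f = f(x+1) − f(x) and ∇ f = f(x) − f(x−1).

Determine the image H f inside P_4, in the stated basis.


g(x) = -8x^4 - 20x^3 - 60x^2 + 48x - 36

D f = -(32/3)x^3 + 12x^2 - 8
Δ f = -(32/3)x^3 - 4x^2 + (4/3)x - 20/3
E_{-1} f = -(8/3)x^4 + (44/3)x^3 - 28x^2 + (44/3)x + 8/3
(D + Δ + E_{-1}) f = -(8/3)x^4 - (20/3)x^3 - 20x^2 + 16x - 12
(3(D + Δ + E_{-1})) f = -8x^4 - 20x^3 - 60x^2 + 48x - 36


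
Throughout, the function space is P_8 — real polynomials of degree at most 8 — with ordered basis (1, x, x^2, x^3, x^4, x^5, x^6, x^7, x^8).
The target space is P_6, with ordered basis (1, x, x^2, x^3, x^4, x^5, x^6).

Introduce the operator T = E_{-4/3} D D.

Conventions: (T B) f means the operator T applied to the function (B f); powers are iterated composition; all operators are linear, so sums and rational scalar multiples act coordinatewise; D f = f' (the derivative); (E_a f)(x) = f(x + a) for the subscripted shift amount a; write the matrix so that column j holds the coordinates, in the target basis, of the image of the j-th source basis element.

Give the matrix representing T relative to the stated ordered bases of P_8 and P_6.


the matrix is [[0, 0, 2, -8, 64/3, -1280/27, 2560/27, -14336/81, 229376/729]; [0, 0, 0, 6, -32, 320/3, -2560/9, 17920/27, -114688/81]; [0, 0, 0, 0, 12, -80, 320, -8960/9, 71680/27]; [0, 0, 0, 0, 0, 20, -160, 2240/3, -71680/27]; [0, 0, 0, 0, 0, 0, 30, -280, 4480/3]; [0, 0, 0, 0, 0, 0, 0, 42, -448]; [0, 0, 0, 0, 0, 0, 0, 0, 56]] (rows listed top to bottom)

image of 1: 0
image of x: 0
image of x^2: 2
image of x^3: 6x - 8
image of x^4: 12x^2 - 32x + 64/3
image of x^5: 20x^3 - 80x^2 + (320/3)x - 1280/27
image of x^6: 30x^4 - 160x^3 + 320x^2 - (2560/9)x + 2560/27
image of x^7: 42x^5 - 280x^4 + (2240/3)x^3 - (8960/9)x^2 + (17920/27)x - 14336/81
image of x^8: 56x^6 - 448x^5 + (4480/3)x^4 - (71680/27)x^3 + (71680/27)x^2 - (114688/81)x + 229376/729
each image's coordinates form column j of the matrix


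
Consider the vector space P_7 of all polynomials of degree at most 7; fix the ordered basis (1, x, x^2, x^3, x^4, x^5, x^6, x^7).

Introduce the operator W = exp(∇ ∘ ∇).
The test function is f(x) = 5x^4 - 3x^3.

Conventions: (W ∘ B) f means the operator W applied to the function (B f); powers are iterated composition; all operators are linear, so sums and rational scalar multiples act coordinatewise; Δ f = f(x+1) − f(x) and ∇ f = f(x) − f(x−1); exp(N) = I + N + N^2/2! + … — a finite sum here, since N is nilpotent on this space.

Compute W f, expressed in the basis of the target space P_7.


order-1 term: 60x^2 - 138x + 88
order-2 term: 60
the series for exp(∇ ∘ ∇) f terminates at order 2
exp(∇ ∘ ∇) f = 5x^4 - 3x^3 + 60x^2 - 138x + 148

the result is g(x) = 5x^4 - 3x^3 + 60x^2 - 138x + 148


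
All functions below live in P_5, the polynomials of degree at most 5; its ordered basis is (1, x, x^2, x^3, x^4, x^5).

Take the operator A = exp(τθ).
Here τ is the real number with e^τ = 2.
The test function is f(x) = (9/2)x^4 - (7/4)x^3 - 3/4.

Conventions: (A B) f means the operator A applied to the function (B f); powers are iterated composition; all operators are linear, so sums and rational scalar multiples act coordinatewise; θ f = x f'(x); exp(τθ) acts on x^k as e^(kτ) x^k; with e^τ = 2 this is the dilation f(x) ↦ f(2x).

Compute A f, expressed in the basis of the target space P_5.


exp(τθ) x^k = e^(kτ) x^k; with e^τ = 2 this sends x^k to 2^k x^k
x^3 ↦ 8 x^3
x^4 ↦ 16 x^4
applying this coordinatewise to f: exp(τθ) f = 72x^4 - 14x^3 - 3/4

the image equals g(x) = 72x^4 - 14x^3 - 3/4


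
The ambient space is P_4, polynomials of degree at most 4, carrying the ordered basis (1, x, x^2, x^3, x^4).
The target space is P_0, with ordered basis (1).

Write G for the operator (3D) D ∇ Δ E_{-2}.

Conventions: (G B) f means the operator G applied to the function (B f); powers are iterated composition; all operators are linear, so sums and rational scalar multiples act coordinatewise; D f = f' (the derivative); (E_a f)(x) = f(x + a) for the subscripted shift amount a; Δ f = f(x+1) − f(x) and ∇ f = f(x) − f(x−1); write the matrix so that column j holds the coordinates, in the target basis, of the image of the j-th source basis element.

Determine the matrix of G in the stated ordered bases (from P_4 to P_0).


the matrix is [[0, 0, 0, 0, 72]] (rows listed top to bottom)

image of 1: 0
image of x: 0
image of x^2: 0
image of x^3: 0
image of x^4: 72
each image's coordinates form column j of the matrix


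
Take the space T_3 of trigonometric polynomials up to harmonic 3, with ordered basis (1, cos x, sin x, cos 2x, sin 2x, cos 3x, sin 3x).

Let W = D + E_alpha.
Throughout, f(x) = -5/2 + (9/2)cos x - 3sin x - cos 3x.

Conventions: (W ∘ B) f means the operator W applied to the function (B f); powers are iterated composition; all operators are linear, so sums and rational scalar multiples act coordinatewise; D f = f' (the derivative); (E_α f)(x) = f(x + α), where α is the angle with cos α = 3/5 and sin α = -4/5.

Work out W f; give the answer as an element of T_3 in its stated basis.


g(x) = -5/2 + (21/10)cos x - (27/10)sin x + (117/125)cos 3x + (331/125)sin 3x

D f = -3cos x - (9/2)sin x + 3sin 3x
E_alpha f = -5/2 + (51/10)cos x + (9/5)sin x + (117/125)cos 3x - (44/125)sin 3x
(D + E_alpha) f = -5/2 + (21/10)cos x - (27/10)sin x + (117/125)cos 3x + (331/125)sin 3x


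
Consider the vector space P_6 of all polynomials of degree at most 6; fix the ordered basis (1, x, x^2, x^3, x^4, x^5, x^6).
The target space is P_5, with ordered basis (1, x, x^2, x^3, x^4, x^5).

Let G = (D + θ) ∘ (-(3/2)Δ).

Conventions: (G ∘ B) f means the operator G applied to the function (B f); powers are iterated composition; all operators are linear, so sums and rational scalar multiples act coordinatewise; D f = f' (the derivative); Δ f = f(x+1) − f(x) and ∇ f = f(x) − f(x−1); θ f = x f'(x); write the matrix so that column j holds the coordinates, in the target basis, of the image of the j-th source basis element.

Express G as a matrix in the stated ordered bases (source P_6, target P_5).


image of 1: 0
image of x: 0
image of x^2: -3x - 3
image of x^3: -9x^2 - (27/2)x - 9/2
image of x^4: -18x^3 - 36x^2 - 24x - 6
image of x^5: -30x^4 - 75x^3 - 75x^2 - (75/2)x - 15/2
image of x^6: -45x^5 - 135x^4 - 180x^3 - 135x^2 - 54x - 9
each image's coordinates form column j of the matrix

the matrix is [[0, 0, -3, -9/2, -6, -15/2, -9]; [0, 0, -3, -27/2, -24, -75/2, -54]; [0, 0, 0, -9, -36, -75, -135]; [0, 0, 0, 0, -18, -75, -180]; [0, 0, 0, 0, 0, -30, -135]; [0, 0, 0, 0, 0, 0, -45]] (rows listed top to bottom)


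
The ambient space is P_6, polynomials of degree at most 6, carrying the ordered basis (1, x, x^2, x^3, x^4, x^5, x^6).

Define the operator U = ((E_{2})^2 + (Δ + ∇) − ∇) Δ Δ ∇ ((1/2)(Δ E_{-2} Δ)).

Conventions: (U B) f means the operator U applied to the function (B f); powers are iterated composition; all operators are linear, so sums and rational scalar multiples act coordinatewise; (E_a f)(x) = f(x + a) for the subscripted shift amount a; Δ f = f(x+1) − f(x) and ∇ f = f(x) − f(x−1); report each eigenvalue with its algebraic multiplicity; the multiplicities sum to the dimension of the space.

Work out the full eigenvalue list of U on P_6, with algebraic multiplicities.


image of 1: 0
image of x: 0
image of x^2: 0
image of x^3: 0
image of x^4: 0
image of x^5: 60
image of x^6: 360x + 1620
the matrix is upper triangular; its diagonal is (0, 0, 0, 0, 0, 0, 0)
for a triangular matrix the eigenvalues are the diagonal entries, with algebraic multiplicity their repetition count

λ = 0 (multiplicity 7)


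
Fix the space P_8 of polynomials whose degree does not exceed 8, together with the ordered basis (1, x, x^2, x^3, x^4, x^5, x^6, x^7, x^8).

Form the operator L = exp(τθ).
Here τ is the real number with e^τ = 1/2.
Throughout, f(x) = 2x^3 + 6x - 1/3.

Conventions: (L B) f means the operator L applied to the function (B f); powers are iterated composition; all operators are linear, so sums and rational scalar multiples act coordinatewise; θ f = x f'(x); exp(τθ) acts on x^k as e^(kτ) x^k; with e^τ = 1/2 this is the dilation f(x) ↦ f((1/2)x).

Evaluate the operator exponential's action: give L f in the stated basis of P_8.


exp(τθ) x^k = e^(kτ) x^k; with e^τ = 1/2 this sends x^k to (1/2)^k x^k
x ↦ 1/2 x
x^3 ↦ 1/8 x^3
applying this coordinatewise to f: exp(τθ) f = (1/4)x^3 + 3x - 1/3

the result is g(x) = (1/4)x^3 + 3x - 1/3


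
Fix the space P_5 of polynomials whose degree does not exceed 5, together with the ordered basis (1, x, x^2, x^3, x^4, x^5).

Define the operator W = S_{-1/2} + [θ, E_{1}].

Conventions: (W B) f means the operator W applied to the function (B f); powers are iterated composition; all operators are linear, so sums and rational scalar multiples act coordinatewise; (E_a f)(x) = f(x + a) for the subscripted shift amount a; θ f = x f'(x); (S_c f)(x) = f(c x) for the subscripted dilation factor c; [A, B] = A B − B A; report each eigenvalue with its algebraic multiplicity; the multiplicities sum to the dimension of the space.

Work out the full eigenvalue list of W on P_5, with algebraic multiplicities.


image of 1: 1
image of x: -(1/2)x - 1
image of x^2: (1/4)x^2 - 2x - 2
image of x^3: -(1/8)x^3 - 3x^2 - 6x - 3
image of x^4: (1/16)x^4 - 4x^3 - 12x^2 - 12x - 4
image of x^5: -(1/32)x^5 - 5x^4 - 20x^3 - 30x^2 - 20x - 5
the matrix is upper triangular; its diagonal is (1, -1/2, 1/4, -1/8, 1/16, -1/32)
for a triangular matrix the eigenvalues are the diagonal entries, with algebraic multiplicity their repetition count

λ = -1/2 (multiplicity 1), λ = -1/8 (multiplicity 1), λ = -1/32 (multiplicity 1), λ = 1/16 (multiplicity 1), λ = 1/4 (multiplicity 1), λ = 1 (multiplicity 1)


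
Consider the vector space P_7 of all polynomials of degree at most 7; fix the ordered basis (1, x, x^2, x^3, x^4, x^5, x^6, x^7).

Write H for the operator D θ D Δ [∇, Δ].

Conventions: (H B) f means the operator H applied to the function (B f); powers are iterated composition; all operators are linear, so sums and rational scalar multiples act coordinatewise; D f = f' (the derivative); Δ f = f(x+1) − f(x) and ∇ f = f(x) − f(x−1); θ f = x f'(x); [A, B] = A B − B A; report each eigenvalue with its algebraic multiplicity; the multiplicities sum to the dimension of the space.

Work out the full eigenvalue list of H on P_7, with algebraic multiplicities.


image of 1: 0
image of x: 0
image of x^2: 0
image of x^3: 0
image of x^4: 0
image of x^5: 0
image of x^6: 0
image of x^7: 0
the matrix is upper triangular; its diagonal is (0, 0, 0, 0, 0, 0, 0, 0)
for a triangular matrix the eigenvalues are the diagonal entries, with algebraic multiplicity their repetition count

λ = 0 (multiplicity 8)


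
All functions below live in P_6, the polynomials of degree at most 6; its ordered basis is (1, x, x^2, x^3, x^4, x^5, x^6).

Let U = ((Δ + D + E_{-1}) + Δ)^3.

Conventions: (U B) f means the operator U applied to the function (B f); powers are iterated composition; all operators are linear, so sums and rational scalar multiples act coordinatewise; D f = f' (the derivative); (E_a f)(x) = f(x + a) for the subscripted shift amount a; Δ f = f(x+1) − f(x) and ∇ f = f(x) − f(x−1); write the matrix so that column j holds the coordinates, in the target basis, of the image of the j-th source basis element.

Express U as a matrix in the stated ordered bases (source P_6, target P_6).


the matrix is [[1, 6, 33, 159, 651, 2223, 6621]; [0, 1, 12, 99, 636, 3255, 13338]; [0, 0, 1, 18, 198, 1590, 9765]; [0, 0, 0, 1, 24, 330, 3180]; [0, 0, 0, 0, 1, 30, 495]; [0, 0, 0, 0, 0, 1, 36]; [0, 0, 0, 0, 0, 0, 1]] (rows listed top to bottom)

image of 1: 1
image of x: x + 6
image of x^2: x^2 + 12x + 33
image of x^3: x^3 + 18x^2 + 99x + 159
image of x^4: x^4 + 24x^3 + 198x^2 + 636x + 651
image of x^5: x^5 + 30x^4 + 330x^3 + 1590x^2 + 3255x + 2223
image of x^6: x^6 + 36x^5 + 495x^4 + 3180x^3 + 9765x^2 + 13338x + 6621
each image's coordinates form column j of the matrix


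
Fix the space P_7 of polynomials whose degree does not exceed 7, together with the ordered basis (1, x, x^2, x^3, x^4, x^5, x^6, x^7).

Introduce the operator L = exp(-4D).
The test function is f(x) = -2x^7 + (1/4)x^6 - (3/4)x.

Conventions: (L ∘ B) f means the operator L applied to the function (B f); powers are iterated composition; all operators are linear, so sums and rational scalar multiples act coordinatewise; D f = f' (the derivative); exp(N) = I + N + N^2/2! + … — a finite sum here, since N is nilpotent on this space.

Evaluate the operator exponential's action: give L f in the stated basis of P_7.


order-1 term: 56x^6 - 6x^5 + 3
order-2 term: -672x^5 + 60x^4
order-3 term: 4480x^4 - 320x^3
order-4 term: -17920x^3 + 960x^2
order-5 term: 43008x^2 - 1536x
order-6 term: -57344x + 1024
order-7 term: 32768
the series for exp(-4D) f terminates at order 7
exp(-4D) f = -2x^7 + (225/4)x^6 - 678x^5 + 4540x^4 - 18240x^3 + 43968x^2 - (235523/4)x + 33795

the result is g(x) = -2x^7 + (225/4)x^6 - 678x^5 + 4540x^4 - 18240x^3 + 43968x^2 - (235523/4)x + 33795


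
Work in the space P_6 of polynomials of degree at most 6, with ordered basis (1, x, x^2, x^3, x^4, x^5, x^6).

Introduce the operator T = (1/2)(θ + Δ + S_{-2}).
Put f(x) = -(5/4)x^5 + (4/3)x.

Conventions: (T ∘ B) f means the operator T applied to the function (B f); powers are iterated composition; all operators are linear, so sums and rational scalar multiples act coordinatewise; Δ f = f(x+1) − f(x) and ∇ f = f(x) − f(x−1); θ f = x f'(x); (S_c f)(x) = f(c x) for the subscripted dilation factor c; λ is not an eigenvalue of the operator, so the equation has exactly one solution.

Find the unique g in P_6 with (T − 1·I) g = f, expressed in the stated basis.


the image equals g(x) = (5/58)x^5 - (25/1044)x^4 + (200/1827)x^3 - (425/1624)x^2 - (18463/21924)x - 40871/43848

write g with unknown coordinates in the stated basis and equate coefficients in (T − 1·I) g = f
solving from the highest basis element down gives g = (5/58)x^5 - (25/1044)x^4 + (200/1827)x^3 - (425/1624)x^2 - (18463/21924)x - 40871/43848
check: T g = -(135/116)x^5 - (25/1044)x^4 + (200/1827)x^3 - (425/1624)x^2 + (10769/21924)x - 40871/43848
so T g − 1·g = -(5/4)x^5 + (4/3)x = f ✓


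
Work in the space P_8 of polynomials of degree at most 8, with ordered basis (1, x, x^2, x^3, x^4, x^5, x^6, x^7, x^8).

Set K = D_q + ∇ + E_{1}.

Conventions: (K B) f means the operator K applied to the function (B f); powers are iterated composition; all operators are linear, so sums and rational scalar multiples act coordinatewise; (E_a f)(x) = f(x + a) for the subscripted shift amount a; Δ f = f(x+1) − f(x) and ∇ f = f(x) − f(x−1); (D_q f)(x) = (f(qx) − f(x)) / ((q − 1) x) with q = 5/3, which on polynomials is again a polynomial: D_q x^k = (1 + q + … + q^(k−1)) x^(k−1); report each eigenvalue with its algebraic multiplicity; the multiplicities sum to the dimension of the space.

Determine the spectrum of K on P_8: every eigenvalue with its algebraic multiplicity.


λ = 1 (multiplicity 9)

image of 1: 1
image of x: x + 3
image of x^2: x^2 + (20/3)x
image of x^3: x^3 + (103/9)x^2 + 2
image of x^4: x^4 + (488/27)x^3 + 8x
image of x^5: x^5 + (2251/81)x^4 + 20x^2 + 2
image of x^6: x^6 + (10364/243)x^5 + 40x^3 + 12x
image of x^7: x^7 + (48175/729)x^6 + 70x^4 + 42x^2 + 2
image of x^8: x^8 + (227024/2187)x^7 + 112x^5 + 112x^3 + 16x
the matrix is upper triangular; its diagonal is (1, 1, 1, 1, 1, 1, 1, 1, 1)
for a triangular matrix the eigenvalues are the diagonal entries, with algebraic multiplicity their repetition count


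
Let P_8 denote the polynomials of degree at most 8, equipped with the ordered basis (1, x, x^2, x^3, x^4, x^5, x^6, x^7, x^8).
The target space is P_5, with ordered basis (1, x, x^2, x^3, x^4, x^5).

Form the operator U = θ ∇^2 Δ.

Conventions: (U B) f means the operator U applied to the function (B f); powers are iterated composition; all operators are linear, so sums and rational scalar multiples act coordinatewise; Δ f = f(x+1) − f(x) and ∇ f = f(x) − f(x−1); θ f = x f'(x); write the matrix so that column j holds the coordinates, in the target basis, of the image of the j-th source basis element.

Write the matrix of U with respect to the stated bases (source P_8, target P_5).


the matrix is [[0, 0, 0, 0, 0, 0, 0, 0, 0]; [0, 0, 0, 0, 24, -60, 180, -420, 1008]; [0, 0, 0, 0, 0, 120, -360, 1260, -3360]; [0, 0, 0, 0, 0, 0, 360, -1260, 5040]; [0, 0, 0, 0, 0, 0, 0, 840, -3360]; [0, 0, 0, 0, 0, 0, 0, 0, 1680]] (rows listed top to bottom)

image of 1: 0
image of x: 0
image of x^2: 0
image of x^3: 0
image of x^4: 24x
image of x^5: 120x^2 - 60x
image of x^6: 360x^3 - 360x^2 + 180x
image of x^7: 840x^4 - 1260x^3 + 1260x^2 - 420x
image of x^8: 1680x^5 - 3360x^4 + 5040x^3 - 3360x^2 + 1008x
each image's coordinates form column j of the matrix


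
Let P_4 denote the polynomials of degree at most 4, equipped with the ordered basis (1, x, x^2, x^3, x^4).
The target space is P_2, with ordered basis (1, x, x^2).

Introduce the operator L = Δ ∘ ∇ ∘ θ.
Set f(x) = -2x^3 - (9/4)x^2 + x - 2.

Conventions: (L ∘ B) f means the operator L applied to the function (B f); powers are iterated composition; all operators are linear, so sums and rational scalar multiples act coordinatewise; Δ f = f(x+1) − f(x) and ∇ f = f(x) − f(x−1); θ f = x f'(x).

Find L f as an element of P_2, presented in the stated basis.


the result is g(x) = -36x - 9

θ f = -6x^3 - (9/2)x^2 + x
∇ θ f = -18x^2 + 9x - 1/2
Δ ∇ θ f = -36x - 9


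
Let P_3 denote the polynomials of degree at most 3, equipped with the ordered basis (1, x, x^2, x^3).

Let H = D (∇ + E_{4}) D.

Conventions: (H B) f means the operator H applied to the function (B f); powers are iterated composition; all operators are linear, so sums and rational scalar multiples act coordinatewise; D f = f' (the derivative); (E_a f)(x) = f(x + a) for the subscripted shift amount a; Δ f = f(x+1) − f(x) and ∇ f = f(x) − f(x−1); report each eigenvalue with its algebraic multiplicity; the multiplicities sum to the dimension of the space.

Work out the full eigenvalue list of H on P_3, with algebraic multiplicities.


image of 1: 0
image of x: 0
image of x^2: 2
image of x^3: 6x + 30
the matrix is upper triangular; its diagonal is (0, 0, 0, 0)
for a triangular matrix the eigenvalues are the diagonal entries, with algebraic multiplicity their repetition count

λ = 0 (multiplicity 4)


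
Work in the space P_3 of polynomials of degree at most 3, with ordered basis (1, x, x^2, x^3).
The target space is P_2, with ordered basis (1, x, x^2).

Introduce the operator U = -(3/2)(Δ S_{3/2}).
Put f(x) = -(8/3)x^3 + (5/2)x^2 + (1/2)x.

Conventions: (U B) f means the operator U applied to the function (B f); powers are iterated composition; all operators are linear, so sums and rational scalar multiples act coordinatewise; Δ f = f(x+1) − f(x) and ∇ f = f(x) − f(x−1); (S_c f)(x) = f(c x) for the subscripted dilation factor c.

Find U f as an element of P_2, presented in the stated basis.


S_{3/2} f = -9x^3 + (45/8)x^2 + (3/4)x
Δ S_{3/2} f = -27x^2 - (63/4)x - 21/8
(-(3/2)(Δ S_{3/2})) f = (81/2)x^2 + (189/8)x + 63/16

the image equals g(x) = (81/2)x^2 + (189/8)x + 63/16


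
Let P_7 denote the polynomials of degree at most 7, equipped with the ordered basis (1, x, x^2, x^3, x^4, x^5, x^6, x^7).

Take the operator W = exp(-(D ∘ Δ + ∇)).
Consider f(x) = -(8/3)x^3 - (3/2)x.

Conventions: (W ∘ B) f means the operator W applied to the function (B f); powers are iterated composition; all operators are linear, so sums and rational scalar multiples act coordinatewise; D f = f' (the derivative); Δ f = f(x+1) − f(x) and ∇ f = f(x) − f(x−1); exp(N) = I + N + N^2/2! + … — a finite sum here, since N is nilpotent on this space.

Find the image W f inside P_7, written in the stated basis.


order-1 term: 8x^2 + 8x + 73/6
order-2 term: -8x - 8
order-3 term: 8/3
the series for exp(-(D ∘ Δ + ∇)) f terminates at order 3
exp(-(D ∘ Δ + ∇)) f = -(8/3)x^3 + 8x^2 - (3/2)x + 41/6

g(x) = -(8/3)x^3 + 8x^2 - (3/2)x + 41/6


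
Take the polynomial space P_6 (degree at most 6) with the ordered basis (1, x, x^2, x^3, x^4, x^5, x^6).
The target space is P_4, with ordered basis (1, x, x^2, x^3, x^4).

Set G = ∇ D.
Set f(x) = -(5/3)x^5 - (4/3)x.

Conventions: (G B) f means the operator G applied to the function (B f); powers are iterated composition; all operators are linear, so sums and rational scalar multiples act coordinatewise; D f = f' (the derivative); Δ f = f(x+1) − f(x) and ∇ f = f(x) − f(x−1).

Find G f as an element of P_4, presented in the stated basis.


D f = -(25/3)x^4 - 4/3
∇ D f = -(100/3)x^3 + 50x^2 - (100/3)x + 25/3

the image equals g(x) = -(100/3)x^3 + 50x^2 - (100/3)x + 25/3


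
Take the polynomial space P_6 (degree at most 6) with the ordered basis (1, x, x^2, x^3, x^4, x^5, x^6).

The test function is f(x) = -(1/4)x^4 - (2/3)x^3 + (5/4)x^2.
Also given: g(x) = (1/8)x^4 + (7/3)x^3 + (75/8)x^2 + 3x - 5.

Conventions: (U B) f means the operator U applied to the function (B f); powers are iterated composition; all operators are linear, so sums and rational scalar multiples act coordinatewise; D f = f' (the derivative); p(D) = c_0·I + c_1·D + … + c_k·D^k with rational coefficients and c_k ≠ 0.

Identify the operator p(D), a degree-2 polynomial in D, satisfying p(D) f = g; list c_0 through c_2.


p(D) = -(1/2)·I − 2·D − 2·D^2, i.e. c_0 = -1/2, c_1 = -2, c_2 = -2

D^0 f = -(1/4)x^4 - (2/3)x^3 + (5/4)x^2
D^1 f = -x^3 - 2x^2 + (5/2)x
D^2 f = -3x^2 - 4x + 5/2
matching coefficients of g against c_0 f + c_1 Df + … from the top degree down determines the c_i
solution: c_0 = -1/2, c_1 = -2, c_2 = -2


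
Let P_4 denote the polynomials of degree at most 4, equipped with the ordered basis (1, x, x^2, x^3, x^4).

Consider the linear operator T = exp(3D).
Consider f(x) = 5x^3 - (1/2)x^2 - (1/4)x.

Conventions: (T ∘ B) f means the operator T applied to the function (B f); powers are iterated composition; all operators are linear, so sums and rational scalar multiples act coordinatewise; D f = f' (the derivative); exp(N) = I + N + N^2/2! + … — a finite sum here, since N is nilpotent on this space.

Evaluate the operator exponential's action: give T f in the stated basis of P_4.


order-1 term: 45x^2 - 3x - 3/4
order-2 term: 135x - 9/2
order-3 term: 135
the series for exp(3D) f terminates at order 3
exp(3D) f = 5x^3 + (89/2)x^2 + (527/4)x + 519/4

g(x) = 5x^3 + (89/2)x^2 + (527/4)x + 519/4


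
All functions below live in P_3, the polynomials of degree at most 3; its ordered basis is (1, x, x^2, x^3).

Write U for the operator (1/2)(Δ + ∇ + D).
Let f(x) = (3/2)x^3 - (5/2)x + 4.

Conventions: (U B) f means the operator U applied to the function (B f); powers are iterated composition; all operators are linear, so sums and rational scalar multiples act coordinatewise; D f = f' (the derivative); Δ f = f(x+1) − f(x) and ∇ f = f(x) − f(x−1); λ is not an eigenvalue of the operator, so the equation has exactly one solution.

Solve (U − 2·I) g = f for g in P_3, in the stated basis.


write g with unknown coordinates in the stated basis and equate coefficients in (U − 2·I) g = f
solving from the highest basis element down gives g = -(3/4)x^3 - (27/16)x^2 - (41/32)x - 427/128
check: U g = -(27/8)x^2 - (81/16)x - 171/64
so U g − 2·g = (3/2)x^3 - (5/2)x + 4 = f ✓

the result is g(x) = -(3/4)x^3 - (27/16)x^2 - (41/32)x - 427/128


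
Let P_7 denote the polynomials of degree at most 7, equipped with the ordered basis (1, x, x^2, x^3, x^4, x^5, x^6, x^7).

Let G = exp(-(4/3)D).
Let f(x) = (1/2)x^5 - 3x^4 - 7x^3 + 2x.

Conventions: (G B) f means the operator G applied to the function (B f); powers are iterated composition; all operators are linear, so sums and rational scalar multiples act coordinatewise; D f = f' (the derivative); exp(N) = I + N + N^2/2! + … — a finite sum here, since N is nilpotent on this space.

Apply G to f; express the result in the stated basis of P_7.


the image equals g(x) = (1/2)x^5 - (19/3)x^4 + (161/9)x^3 - (428/27)x^2 + (82/81)x + 568/243

order-1 term: -(10/3)x^4 + 16x^3 + 28x^2 - 8/3
order-2 term: (80/9)x^3 - 32x^2 - (112/3)x
order-3 term: -(320/27)x^2 + (256/9)x + 448/27
order-4 term: (640/81)x - 256/27
order-5 term: -512/243
the series for exp(-(4/3)D) f terminates at order 5
exp(-(4/3)D) f = (1/2)x^5 - (19/3)x^4 + (161/9)x^3 - (428/27)x^2 + (82/81)x + 568/243


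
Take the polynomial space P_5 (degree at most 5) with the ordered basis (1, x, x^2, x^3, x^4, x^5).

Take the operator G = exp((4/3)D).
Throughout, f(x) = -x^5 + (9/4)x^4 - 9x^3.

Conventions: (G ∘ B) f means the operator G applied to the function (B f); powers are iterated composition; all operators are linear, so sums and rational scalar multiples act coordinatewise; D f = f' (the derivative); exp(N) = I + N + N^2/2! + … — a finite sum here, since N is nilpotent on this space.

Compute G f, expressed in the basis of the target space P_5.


the result is g(x) = -x^5 - (53/12)x^4 - (133/9)x^3 - (964/27)x^2 - (3440/81)x - 4480/243

order-1 term: -(20/3)x^4 + 12x^3 - 36x^2
order-2 term: -(160/9)x^3 + 24x^2 - 48x
order-3 term: -(640/27)x^2 + (64/3)x - 64/3
order-4 term: -(1280/81)x + 64/9
order-5 term: -1024/243
the series for exp((4/3)D) f terminates at order 5
exp((4/3)D) f = -x^5 - (53/12)x^4 - (133/9)x^3 - (964/27)x^2 - (3440/81)x - 4480/243


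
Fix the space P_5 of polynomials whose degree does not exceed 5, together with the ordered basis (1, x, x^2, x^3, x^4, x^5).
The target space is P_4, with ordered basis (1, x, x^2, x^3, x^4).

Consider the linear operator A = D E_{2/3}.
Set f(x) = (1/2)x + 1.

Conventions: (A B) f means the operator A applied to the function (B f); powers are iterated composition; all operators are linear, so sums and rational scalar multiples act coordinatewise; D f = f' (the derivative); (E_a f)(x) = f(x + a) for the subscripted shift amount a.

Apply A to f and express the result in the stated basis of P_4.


the image equals g(x) = 1/2

E_{2/3} f = (1/2)x + 4/3
D E_{2/3} f = 1/2


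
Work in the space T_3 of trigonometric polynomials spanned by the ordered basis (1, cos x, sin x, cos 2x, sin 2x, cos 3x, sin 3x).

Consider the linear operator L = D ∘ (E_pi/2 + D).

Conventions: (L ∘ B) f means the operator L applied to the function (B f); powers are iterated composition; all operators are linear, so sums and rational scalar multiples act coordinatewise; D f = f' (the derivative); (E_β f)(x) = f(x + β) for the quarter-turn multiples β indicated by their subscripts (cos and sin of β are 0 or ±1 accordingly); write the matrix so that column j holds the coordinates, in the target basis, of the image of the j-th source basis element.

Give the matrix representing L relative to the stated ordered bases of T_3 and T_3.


image of 1: 0
image of cos x: -2cos x
image of sin x: -2sin x
image of cos 2x: -4cos 2x + 2sin 2x
image of sin 2x: -2cos 2x - 4sin 2x
image of cos 3x: -6cos 3x
image of sin 3x: -6sin 3x
each image's coordinates form column j of the matrix

the matrix is [[0, 0, 0, 0, 0, 0, 0]; [0, -2, 0, 0, 0, 0, 0]; [0, 0, -2, 0, 0, 0, 0]; [0, 0, 0, -4, -2, 0, 0]; [0, 0, 0, 2, -4, 0, 0]; [0, 0, 0, 0, 0, -6, 0]; [0, 0, 0, 0, 0, 0, -6]] (rows listed top to bottom)


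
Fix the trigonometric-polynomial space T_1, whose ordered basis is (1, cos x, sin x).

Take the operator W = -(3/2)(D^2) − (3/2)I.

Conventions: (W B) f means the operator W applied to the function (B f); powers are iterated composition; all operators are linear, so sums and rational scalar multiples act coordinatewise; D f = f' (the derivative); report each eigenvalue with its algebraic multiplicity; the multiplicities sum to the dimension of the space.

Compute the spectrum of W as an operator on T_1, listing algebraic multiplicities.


image of 1: -3/2
image of cos x: 0
image of sin x: 0
the matrix is diagonal; its diagonal is (-3/2, 0, 0)
for a triangular matrix the eigenvalues are the diagonal entries, with algebraic multiplicity their repetition count

λ = -3/2 (multiplicity 1), λ = 0 (multiplicity 2)


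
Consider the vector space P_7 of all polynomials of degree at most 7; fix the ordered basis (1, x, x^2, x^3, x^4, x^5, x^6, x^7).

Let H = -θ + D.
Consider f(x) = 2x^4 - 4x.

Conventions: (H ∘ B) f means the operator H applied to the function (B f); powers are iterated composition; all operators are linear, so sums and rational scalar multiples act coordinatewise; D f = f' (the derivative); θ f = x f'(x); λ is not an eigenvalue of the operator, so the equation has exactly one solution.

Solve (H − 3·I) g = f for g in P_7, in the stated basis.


g(x) = -(2/7)x^4 - (4/21)x^3 - (4/35)x^2 + (33/35)x + 11/35

write g with unknown coordinates in the stated basis and equate coefficients in (H − 3·I) g = f
solving from the highest basis element down gives g = -(2/7)x^4 - (4/21)x^3 - (4/35)x^2 + (33/35)x + 11/35
check: H g = (8/7)x^4 - (4/7)x^3 - (12/35)x^2 - (41/35)x + 33/35
so H g − 3·g = 2x^4 - 4x = f ✓


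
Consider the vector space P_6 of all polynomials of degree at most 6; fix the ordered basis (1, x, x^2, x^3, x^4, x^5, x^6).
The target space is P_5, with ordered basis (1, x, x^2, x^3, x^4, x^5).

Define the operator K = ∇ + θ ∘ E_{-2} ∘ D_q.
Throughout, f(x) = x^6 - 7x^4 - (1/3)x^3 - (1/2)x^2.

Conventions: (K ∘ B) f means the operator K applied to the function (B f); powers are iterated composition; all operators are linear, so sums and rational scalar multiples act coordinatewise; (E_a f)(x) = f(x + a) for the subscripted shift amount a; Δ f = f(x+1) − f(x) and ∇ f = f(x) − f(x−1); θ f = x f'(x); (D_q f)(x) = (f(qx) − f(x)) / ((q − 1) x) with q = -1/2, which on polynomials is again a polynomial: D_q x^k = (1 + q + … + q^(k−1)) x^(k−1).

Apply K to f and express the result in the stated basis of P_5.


g(x) = (297/32)x^5 - (165/4)x^4 + (461/8)x^3 - 27x^2 - (85/4)x + 37/6

∇ f = 6x^5 - 15x^4 - 8x^3 + 26x^2 - 22x + 37/6
D_q f = (21/32)x^5 - (35/8)x^3 - (1/4)x^2 - (1/4)x
E_{-2} D_q f = (21/32)x^5 - (105/16)x^4 + (175/8)x^3 - (53/2)x^2 + (3/4)x + 27/2
θ E_{-2} D_q f = (105/32)x^5 - (105/4)x^4 + (525/8)x^3 - 53x^2 + (3/4)x
(∇ + θ ∘ E_{-2} ∘ D_q) f = (297/32)x^5 - (165/4)x^4 + (461/8)x^3 - 27x^2 - (85/4)x + 37/6


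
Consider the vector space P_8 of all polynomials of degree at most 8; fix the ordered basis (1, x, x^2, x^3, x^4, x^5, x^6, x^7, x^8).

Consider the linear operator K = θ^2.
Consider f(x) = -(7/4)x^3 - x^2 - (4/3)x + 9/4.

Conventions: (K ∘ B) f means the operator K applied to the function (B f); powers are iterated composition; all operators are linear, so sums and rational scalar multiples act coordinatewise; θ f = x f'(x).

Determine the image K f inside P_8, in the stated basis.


the image equals g(x) = -(63/4)x^3 - 4x^2 - (4/3)x

θ f = -(21/4)x^3 - 2x^2 - (4/3)x
θ θ f = -(63/4)x^3 - 4x^2 - (4/3)x


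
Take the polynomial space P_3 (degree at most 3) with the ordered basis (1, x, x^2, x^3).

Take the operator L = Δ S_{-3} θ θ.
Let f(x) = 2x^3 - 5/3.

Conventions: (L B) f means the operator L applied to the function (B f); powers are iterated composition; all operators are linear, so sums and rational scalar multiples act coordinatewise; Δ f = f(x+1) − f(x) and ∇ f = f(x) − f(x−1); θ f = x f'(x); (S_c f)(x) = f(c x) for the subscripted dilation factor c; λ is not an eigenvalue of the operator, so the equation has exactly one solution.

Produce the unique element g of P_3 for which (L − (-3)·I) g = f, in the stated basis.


the image equals g(x) = (2/3)x^3 + 162x^2 - 3726x - 50549/9

write g with unknown coordinates in the stated basis and equate coefficients in (L − (-3)·I) g = f
solving from the highest basis element down gives g = (2/3)x^3 + 162x^2 - 3726x - 50549/9
check: L g = -486x^2 + 11178x + 16848
so L g − (-3)·g = 2x^3 - 5/3 = f ✓


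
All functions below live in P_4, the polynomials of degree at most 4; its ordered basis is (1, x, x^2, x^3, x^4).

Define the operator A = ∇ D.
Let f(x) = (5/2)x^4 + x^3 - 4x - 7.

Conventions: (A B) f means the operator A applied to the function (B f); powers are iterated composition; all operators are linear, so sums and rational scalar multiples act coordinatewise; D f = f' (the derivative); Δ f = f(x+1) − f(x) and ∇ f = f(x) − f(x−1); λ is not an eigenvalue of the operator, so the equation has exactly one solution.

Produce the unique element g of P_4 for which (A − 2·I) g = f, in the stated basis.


write g with unknown coordinates in the stated basis and equate coefficients in (A − 2·I) g = f
solving from the highest basis element down gives g = -(5/4)x^4 - (1/2)x^3 - (15/2)x^2 + 8x - 23/4
check: A g = -15x^2 + 12x - 37/2
so A g − 2·g = (5/2)x^4 + x^3 - 4x - 7 = f ✓

the image equals g(x) = -(5/4)x^4 - (1/2)x^3 - (15/2)x^2 + 8x - 23/4


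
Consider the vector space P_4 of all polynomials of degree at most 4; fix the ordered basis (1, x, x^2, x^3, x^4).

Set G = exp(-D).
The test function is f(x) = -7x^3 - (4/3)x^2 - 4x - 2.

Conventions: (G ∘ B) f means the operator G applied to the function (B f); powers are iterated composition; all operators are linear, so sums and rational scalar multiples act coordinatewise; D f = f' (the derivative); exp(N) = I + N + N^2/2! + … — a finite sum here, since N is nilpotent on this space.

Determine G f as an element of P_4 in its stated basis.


order-1 term: 21x^2 + (8/3)x + 4
order-2 term: -21x - 4/3
order-3 term: 7
the series for exp(-D) f terminates at order 3
exp(-D) f = -7x^3 + (59/3)x^2 - (67/3)x + 23/3

the result is g(x) = -7x^3 + (59/3)x^2 - (67/3)x + 23/3


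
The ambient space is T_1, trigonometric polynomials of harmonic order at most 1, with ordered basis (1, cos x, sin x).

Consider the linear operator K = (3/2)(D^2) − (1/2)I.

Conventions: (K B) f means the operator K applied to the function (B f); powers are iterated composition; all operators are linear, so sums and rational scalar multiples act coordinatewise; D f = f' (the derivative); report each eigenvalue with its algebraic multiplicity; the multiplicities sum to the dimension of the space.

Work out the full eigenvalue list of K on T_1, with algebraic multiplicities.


image of 1: -1/2
image of cos x: -2cos x
image of sin x: -2sin x
the matrix is diagonal; its diagonal is (-1/2, -2, -2)
for a triangular matrix the eigenvalues are the diagonal entries, with algebraic multiplicity their repetition count

λ = -2 (multiplicity 2), λ = -1/2 (multiplicity 1)


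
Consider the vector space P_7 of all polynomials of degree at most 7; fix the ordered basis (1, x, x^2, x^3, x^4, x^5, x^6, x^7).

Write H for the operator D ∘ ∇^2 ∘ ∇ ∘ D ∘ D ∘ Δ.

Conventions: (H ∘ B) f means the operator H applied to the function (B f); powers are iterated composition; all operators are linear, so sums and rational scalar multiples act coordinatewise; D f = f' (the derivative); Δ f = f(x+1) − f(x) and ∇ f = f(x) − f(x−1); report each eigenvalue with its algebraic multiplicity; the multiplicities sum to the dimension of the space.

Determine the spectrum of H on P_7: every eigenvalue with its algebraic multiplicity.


λ = 0 (multiplicity 8)

image of 1: 0
image of x: 0
image of x^2: 0
image of x^3: 0
image of x^4: 0
image of x^5: 0
image of x^6: 0
image of x^7: 5040
the matrix is upper triangular; its diagonal is (0, 0, 0, 0, 0, 0, 0, 0)
for a triangular matrix the eigenvalues are the diagonal entries, with algebraic multiplicity their repetition count


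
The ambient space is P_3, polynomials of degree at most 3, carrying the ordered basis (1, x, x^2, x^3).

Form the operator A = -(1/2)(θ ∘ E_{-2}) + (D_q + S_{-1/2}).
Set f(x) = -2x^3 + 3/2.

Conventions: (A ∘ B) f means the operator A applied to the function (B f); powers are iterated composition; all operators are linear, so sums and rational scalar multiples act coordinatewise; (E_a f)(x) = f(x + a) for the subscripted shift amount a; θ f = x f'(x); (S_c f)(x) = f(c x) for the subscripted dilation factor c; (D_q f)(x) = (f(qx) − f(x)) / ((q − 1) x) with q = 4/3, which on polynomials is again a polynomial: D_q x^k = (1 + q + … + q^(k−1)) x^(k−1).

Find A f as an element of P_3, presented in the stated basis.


g(x) = (13/4)x^3 - (182/9)x^2 + 12x + 3/2

E_{-2} f = -2x^3 + 12x^2 - 24x + 35/2
θ E_{-2} f = -6x^3 + 24x^2 - 24x
(-(1/2)(θ ∘ E_{-2})) f = 3x^3 - 12x^2 + 12x
D_q f = -(74/9)x^2
S_{-1/2} f = (1/4)x^3 + 3/2
(D_q + S_{-1/2}) f = (1/4)x^3 - (74/9)x^2 + 3/2
(-(1/2)(θ ∘ E_{-2}) + (D_q + S_{-1/2})) f = (13/4)x^3 - (182/9)x^2 + 12x + 3/2


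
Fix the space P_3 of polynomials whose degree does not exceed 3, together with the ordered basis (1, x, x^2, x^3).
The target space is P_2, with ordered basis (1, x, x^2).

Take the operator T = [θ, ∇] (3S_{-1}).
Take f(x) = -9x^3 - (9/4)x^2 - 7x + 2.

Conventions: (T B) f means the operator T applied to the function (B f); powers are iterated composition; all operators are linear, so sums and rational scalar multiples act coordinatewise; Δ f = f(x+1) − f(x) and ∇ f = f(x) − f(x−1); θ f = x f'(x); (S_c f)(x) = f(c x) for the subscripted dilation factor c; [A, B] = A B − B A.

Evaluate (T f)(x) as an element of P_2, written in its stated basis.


S_{-1} f = 9x^3 - (9/4)x^2 + 7x + 2
(3S_{-1}) f = 27x^3 - (27/4)x^2 + 21x + 6
∇ (3S_{-1}) f = 81x^2 - (189/2)x + 219/4
θ ∇ (3S_{-1}) f = 162x^2 - (189/2)x
θ (3S_{-1}) f = 81x^3 - (27/2)x^2 + 21x
∇ θ (3S_{-1}) f = 243x^2 - 270x + 231/2
[θ, ∇] (3S_{-1}) f = -81x^2 + (351/2)x - 231/2

the image equals g(x) = -81x^2 + (351/2)x - 231/2


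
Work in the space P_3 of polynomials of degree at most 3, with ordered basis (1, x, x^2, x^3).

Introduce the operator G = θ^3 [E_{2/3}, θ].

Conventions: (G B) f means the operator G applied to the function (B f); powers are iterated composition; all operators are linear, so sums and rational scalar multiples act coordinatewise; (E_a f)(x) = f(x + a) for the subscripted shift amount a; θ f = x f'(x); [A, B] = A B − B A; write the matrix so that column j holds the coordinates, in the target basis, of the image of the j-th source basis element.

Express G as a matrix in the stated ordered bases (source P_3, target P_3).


image of 1: 0
image of x: 0
image of x^2: (4/3)x
image of x^3: 16x^2 + (8/3)x
each image's coordinates form column j of the matrix

the matrix is [[0, 0, 0, 0]; [0, 0, 4/3, 8/3]; [0, 0, 0, 16]; [0, 0, 0, 0]] (rows listed top to bottom)


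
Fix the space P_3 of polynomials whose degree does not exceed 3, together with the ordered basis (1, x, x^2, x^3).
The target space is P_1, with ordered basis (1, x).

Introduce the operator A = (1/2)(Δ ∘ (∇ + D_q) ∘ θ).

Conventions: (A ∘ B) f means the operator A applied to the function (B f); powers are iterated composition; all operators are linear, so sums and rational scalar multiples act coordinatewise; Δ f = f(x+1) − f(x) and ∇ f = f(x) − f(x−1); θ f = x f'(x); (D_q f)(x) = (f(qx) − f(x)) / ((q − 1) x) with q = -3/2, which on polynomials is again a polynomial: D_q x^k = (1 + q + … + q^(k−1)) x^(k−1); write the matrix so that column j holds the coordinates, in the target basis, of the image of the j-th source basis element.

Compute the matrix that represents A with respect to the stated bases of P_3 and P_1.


the matrix is [[0, 0, 3/2, 21/8]; [0, 0, 0, 57/4]] (rows listed top to bottom)

image of 1: 0
image of x: 0
image of x^2: 3/2
image of x^3: (57/4)x + 21/8
each image's coordinates form column j of the matrix
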